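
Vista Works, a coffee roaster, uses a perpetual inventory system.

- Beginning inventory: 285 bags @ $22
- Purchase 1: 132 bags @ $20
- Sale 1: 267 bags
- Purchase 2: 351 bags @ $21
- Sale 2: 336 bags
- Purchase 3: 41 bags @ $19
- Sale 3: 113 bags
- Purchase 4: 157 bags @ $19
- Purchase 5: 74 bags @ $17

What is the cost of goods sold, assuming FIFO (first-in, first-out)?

COGS = $15,189

Sale 1 (267) [FIFO — oldest first]: 267 @ $22 = $5,874
Sale 2 (336) [FIFO — oldest first]: 18 @ $22 + 132 @ $20 + 186 @ $21 = $6,942
Sale 3 (113) [FIFO — oldest first]: 113 @ $21 = $2,373
Total COGS = $5,874 + $6,942 + $2,373 = $15,189
Ending inventory: 52 @ $21 + 41 @ $19 + 157 @ $19 + 74 @ $17 = $6,112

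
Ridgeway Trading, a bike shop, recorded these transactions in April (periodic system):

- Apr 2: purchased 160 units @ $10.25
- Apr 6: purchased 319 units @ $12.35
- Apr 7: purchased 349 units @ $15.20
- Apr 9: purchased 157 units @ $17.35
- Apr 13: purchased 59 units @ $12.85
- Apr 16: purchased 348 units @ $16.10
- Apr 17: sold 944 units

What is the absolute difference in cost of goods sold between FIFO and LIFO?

$1,875.50

FIFO COGS: 160 @ $10.25 + 319 @ $12.35 + 349 @ $15.20 + 116 @ $17.35 = $12,897.05
LIFO COGS: 348 @ $16.10 + 59 @ $12.85 + 157 @ $17.35 + 349 @ $15.20 + 31 @ $12.35 = $14,772.55
Difference = |$12,897.05 − $14,772.55| = $1,875.50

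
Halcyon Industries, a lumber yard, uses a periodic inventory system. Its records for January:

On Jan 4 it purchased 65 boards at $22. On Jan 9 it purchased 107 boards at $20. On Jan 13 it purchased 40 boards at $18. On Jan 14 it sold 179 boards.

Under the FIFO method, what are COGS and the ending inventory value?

COGS = $3,696; ending inventory = $594

Jan 14, 179 sold [FIFO — oldest first]: 65 @ $22 + 107 @ $20 + 7 @ $18 = $3,696
Ending inventory: 33 @ $18 = $594
Check: goods available $4,290 = COGS $3,696 + ending $594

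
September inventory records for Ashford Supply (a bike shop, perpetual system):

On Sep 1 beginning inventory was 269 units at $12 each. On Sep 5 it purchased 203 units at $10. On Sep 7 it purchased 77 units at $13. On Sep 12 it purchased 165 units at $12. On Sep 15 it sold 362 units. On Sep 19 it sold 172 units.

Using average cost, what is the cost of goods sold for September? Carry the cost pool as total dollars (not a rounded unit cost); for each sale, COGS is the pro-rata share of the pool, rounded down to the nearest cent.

COGS = $6,161.93

After Sep 1: 269 on hand, pool $3,228.00 (≈ $12.0000 each)
After Sep 5: 472 on hand, pool $5,258.00 (≈ $11.1398 each)
After Sep 7: 549 on hand, pool $6,259.00 (≈ $11.4007 each)
After Sep 12: 714 on hand, pool $8,239.00 (≈ $11.5392 each)
Sep 15, sell 362: 362/714 × $8,239.00 → $4,177.19
Sep 19, sell 172: 172/352 × $4,061.81 → $1,984.74
Total COGS = $4,177.19 + $1,984.74 = $6,161.93
Ending inventory (cost pool remaining) = $2,077.07
Check: goods available $8,239.00 = COGS $6,161.93 + ending $2,077.07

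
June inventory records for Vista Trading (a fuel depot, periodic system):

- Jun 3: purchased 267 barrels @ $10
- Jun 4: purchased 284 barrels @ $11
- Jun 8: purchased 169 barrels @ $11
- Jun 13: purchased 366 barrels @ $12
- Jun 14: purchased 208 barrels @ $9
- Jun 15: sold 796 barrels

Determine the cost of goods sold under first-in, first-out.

Jun 15, 796 sold [FIFO — oldest first]: 267 @ $10 + 284 @ $11 + 169 @ $11 + 76 @ $12 = $8,565
Ending inventory: 290 @ $12 + 208 @ $9 = $5,352

COGS = $8,565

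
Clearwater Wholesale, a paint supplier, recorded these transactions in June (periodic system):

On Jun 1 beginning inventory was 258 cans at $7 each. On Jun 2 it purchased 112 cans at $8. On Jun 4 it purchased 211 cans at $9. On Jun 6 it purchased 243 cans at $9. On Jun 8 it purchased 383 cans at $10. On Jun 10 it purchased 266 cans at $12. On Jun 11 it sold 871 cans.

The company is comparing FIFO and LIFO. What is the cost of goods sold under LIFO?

FIFO COGS: 258 @ $7 + 112 @ $8 + 211 @ $9 + 243 @ $9 + 47 @ $10 = $7,258
LIFO COGS: 266 @ $12 + 383 @ $10 + 222 @ $9 = $9,020

COGS = $9,020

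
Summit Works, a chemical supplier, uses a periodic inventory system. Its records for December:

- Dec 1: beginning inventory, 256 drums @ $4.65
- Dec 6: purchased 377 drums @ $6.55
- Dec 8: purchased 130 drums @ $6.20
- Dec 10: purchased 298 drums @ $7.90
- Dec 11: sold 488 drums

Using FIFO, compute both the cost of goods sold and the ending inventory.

Dec 11, 488 sold [FIFO — oldest first]: 256 @ $4.65 + 232 @ $6.55 = $2,710.00
Ending inventory: 145 @ $6.55 + 130 @ $6.20 + 298 @ $7.90 = $4,109.95
Check: goods available $6,819.95 = COGS $2,710.00 + ending $4,109.95

COGS = $2,710.00; ending inventory = $4,109.95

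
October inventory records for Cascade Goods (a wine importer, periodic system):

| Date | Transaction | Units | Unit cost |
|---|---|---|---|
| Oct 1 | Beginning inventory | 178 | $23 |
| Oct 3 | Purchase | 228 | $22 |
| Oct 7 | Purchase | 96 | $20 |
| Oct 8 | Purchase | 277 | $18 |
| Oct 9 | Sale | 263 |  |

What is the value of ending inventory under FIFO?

Oct 9, 263 sold [FIFO — oldest first]: 178 @ $23 + 85 @ $22 = $5,964
Ending inventory: 143 @ $22 + 96 @ $20 + 277 @ $18 = $10,052
Check: goods available $16,016 = COGS $5,964 + ending $10,052

Ending inventory = $10,052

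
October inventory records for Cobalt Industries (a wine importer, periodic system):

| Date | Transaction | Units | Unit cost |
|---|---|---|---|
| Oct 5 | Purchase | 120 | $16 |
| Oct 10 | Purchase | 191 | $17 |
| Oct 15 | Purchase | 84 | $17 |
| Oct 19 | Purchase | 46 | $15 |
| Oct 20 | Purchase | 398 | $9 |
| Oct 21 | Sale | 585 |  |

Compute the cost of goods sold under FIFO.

Oct 21, 585 sold [FIFO — oldest first]: 120 @ $16 + 191 @ $17 + 84 @ $17 + 46 @ $15 + 144 @ $9 = $8,581
Ending inventory: 254 @ $9 = $2,286

COGS = $8,581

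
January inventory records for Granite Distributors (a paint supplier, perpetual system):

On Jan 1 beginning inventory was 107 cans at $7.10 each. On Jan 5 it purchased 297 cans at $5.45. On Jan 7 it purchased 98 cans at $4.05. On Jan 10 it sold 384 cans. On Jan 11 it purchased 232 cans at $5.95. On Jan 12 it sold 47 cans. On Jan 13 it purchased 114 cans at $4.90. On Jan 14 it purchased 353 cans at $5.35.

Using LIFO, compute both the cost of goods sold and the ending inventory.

COGS = $2,235.25; ending inventory = $4,367.55

Jan 10, 384 sold [LIFO — newest first]: 98 @ $4.05 + 286 @ $5.45 = $1,955.60
Jan 12, 47 sold [LIFO — newest first]: 47 @ $5.95 = $279.65
Total COGS = $1,955.60 + $279.65 = $2,235.25
Ending inventory: 107 @ $7.10 + 11 @ $5.45 + 185 @ $5.95 + 114 @ $4.90 + 353 @ $5.35 = $4,367.55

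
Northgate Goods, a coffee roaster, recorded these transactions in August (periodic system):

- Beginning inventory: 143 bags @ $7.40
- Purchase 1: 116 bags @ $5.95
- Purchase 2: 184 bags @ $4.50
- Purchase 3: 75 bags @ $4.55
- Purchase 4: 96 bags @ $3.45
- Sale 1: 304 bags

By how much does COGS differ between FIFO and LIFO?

FIFO COGS: 143 @ $7.40 + 116 @ $5.95 + 45 @ $4.50 = $1,950.90
LIFO COGS: 96 @ $3.45 + 75 @ $4.55 + 133 @ $4.50 = $1,270.95
Difference = |$1,950.90 − $1,270.95| = $679.95

$679.95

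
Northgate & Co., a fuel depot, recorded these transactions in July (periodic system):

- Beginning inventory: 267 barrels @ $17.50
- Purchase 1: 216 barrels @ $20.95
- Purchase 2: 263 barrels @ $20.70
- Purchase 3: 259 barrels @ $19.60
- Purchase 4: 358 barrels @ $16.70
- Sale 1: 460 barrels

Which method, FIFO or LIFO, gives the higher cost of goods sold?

FIFO COGS: 267 @ $17.50 + 193 @ $20.95 = $8,715.85
LIFO COGS: 358 @ $16.70 + 102 @ $19.60 = $7,977.80

FIFO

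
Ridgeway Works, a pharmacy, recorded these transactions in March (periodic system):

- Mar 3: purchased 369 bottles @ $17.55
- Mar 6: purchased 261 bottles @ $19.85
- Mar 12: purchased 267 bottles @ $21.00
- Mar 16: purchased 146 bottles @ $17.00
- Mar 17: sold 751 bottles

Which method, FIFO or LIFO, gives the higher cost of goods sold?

FIFO COGS: 369 @ $17.55 + 261 @ $19.85 + 121 @ $21.00 = $14,197.80
LIFO COGS: 146 @ $17.00 + 267 @ $21.00 + 261 @ $19.85 + 77 @ $17.55 = $14,621.20

LIFO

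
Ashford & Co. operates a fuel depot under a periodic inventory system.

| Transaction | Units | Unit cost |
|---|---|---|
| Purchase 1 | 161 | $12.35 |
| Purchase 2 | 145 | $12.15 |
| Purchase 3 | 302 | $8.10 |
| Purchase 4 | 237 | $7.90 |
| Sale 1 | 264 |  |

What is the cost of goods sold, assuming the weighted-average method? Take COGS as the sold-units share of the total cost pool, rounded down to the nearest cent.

Sale 1, sell 264: 264/845 × $8,068.60 → $2,520.84
Ending inventory (cost pool remaining) = $5,547.76
Check: goods available $8,068.60 = COGS $2,520.84 + ending $5,547.76

COGS = $2,520.84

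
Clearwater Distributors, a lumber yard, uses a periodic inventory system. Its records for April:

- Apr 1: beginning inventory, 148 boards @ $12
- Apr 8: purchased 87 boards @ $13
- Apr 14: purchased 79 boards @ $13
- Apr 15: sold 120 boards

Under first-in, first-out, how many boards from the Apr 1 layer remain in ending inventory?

28

Apr 15, 120 sold [FIFO — oldest first]: 120 @ $12 = $1,440
Ending inventory: 28 @ $12 + 87 @ $13 + 79 @ $13 = $2,494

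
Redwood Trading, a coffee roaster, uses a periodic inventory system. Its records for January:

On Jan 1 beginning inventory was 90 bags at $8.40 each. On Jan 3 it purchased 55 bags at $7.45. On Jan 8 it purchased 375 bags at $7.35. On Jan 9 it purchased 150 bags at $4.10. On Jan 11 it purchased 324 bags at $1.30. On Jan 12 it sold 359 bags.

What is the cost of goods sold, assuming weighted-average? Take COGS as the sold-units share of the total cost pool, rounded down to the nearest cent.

Jan 12, sell 359: 359/994 × $4,958.20 → $1,790.73
Ending inventory (cost pool remaining) = $3,167.47
Check: goods available $4,958.20 = COGS $1,790.73 + ending $3,167.47

COGS = $1,790.73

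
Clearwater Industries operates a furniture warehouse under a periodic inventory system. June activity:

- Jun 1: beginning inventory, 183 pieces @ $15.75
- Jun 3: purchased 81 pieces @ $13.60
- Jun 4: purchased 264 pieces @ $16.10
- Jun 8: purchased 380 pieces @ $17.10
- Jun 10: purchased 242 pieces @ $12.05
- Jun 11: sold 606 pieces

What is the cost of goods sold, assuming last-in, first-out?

Jun 11, 606 sold [LIFO — newest first]: 242 @ $12.05 + 364 @ $17.10 = $9,140.50
Ending inventory: 183 @ $15.75 + 81 @ $13.60 + 264 @ $16.10 + 16 @ $17.10 = $8,507.85

COGS = $9,140.50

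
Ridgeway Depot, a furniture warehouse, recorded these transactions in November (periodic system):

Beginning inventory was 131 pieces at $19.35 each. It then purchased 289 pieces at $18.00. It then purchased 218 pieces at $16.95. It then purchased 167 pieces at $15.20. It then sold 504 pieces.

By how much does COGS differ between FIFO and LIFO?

FIFO COGS: 131 @ $19.35 + 289 @ $18.00 + 84 @ $16.95 = $9,160.65
LIFO COGS: 167 @ $15.20 + 218 @ $16.95 + 119 @ $18.00 = $8,375.50
Difference = |$9,160.65 − $8,375.50| = $785.15

$785.15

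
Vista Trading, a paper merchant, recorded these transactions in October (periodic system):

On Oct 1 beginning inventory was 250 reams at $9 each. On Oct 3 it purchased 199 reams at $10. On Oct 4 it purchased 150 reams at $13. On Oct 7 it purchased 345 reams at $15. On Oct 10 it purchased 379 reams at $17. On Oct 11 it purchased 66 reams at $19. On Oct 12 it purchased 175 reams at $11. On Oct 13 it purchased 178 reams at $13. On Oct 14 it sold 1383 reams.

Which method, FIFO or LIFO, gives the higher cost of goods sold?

LIFO

FIFO COGS: 250 @ $9 + 199 @ $10 + 150 @ $13 + 345 @ $15 + 379 @ $17 + 60 @ $19 = $18,948
LIFO COGS: 178 @ $13 + 175 @ $11 + 66 @ $19 + 379 @ $17 + 345 @ $15 + 150 @ $13 + 90 @ $10 = $19,961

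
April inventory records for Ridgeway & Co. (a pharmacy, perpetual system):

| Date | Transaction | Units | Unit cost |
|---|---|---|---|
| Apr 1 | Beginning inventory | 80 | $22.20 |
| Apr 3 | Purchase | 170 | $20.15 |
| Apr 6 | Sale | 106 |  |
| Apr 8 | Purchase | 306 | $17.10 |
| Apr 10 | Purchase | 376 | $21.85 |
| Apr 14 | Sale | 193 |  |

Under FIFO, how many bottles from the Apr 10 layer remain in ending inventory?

376

Apr 6, 106 sold [FIFO — oldest first]: 80 @ $22.20 + 26 @ $20.15 = $2,299.90
Apr 14, 193 sold [FIFO — oldest first]: 144 @ $20.15 + 49 @ $17.10 = $3,739.50
Total COGS = $2,299.90 + $3,739.50 = $6,039.40
Ending inventory: 257 @ $17.10 + 376 @ $21.85 = $12,610.30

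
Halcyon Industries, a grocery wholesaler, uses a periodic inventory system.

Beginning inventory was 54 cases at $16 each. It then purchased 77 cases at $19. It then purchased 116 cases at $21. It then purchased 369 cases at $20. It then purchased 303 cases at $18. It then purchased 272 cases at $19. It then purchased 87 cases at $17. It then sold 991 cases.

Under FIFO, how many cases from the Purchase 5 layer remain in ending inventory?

200

Sale 1 (991) [FIFO — oldest first]: 54 @ $16 + 77 @ $19 + 116 @ $21 + 369 @ $20 + 303 @ $18 + 72 @ $19 = $18,965
Ending inventory: 200 @ $19 + 87 @ $17 = $5,279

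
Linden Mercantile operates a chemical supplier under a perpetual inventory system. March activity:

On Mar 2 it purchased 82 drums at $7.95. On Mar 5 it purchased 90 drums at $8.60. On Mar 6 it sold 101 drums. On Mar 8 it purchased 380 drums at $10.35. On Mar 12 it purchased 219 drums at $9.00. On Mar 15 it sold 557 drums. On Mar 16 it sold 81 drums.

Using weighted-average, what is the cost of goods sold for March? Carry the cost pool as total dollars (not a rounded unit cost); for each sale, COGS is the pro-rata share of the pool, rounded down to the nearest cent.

After Mar 2: 82 on hand, pool $651.90 (≈ $7.9500 each)
After Mar 5: 172 on hand, pool $1,425.90 (≈ $8.2901 each)
Mar 6, sell 101: 101/172 × $1,425.90 → $837.30
After Mar 8: 451 on hand, pool $4,521.60 (≈ $10.0257 each)
After Mar 12: 670 on hand, pool $6,492.60 (≈ $9.6904 each)
Mar 15, sell 557: 557/670 × $6,492.60 → $5,397.57
Mar 16, sell 81: 81/113 × $1,095.03 → $784.93
Total COGS = $837.30 + $5,397.57 + $784.93 = $7,019.80
Ending inventory (cost pool remaining) = $310.10

COGS = $7,019.80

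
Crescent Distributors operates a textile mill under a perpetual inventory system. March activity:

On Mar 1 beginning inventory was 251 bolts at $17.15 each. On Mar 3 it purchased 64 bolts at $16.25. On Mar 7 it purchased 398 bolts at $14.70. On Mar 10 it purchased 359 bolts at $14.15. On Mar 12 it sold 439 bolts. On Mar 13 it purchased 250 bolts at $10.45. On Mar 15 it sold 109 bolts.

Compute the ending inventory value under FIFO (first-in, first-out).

Ending inventory = $10,117.85

Mar 12, 439 sold [FIFO — oldest first]: 251 @ $17.15 + 64 @ $16.25 + 124 @ $14.70 = $7,167.45
Mar 15, 109 sold [FIFO — oldest first]: 109 @ $14.70 = $1,602.30
Total COGS = $7,167.45 + $1,602.30 = $8,769.75
Ending inventory: 165 @ $14.70 + 359 @ $14.15 + 250 @ $10.45 = $10,117.85
Check: goods available $18,887.60 = COGS $8,769.75 + ending $10,117.85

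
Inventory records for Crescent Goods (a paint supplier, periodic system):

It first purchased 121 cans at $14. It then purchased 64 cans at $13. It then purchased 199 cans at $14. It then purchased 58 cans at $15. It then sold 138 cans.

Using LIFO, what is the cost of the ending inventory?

Ending inventory = $4,192

Sale 1 (138) [LIFO — newest first]: 58 @ $15 + 80 @ $14 = $1,990
Ending inventory: 121 @ $14 + 64 @ $13 + 119 @ $14 = $4,192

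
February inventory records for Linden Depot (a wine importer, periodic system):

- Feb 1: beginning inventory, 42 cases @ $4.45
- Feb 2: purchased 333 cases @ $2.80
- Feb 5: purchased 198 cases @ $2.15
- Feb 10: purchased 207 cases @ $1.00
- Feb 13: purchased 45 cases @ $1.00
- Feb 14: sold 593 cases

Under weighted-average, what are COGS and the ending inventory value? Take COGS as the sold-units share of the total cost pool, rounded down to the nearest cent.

COGS = $1,291.66; ending inventory = $505.34

Feb 14, sell 593: 593/825 × $1,797.00 → $1,291.66
Ending inventory (cost pool remaining) = $505.34
Check: goods available $1,797.00 = COGS $1,291.66 + ending $505.34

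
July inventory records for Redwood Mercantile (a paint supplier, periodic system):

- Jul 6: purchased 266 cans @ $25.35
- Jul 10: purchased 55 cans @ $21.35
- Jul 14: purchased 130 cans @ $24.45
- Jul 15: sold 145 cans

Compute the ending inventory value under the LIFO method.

Jul 15, 145 sold [LIFO — newest first]: 130 @ $24.45 + 15 @ $21.35 = $3,498.75
Ending inventory: 266 @ $25.35 + 40 @ $21.35 = $7,597.10

Ending inventory = $7,597.10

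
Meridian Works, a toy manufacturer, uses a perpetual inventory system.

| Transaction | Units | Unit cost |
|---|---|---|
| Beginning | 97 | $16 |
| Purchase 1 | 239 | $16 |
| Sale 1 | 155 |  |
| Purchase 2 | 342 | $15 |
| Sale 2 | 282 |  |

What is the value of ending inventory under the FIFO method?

Ending inventory = $3,615

Sale 1 (155) [FIFO — oldest first]: 97 @ $16 + 58 @ $16 = $2,480
Sale 2 (282) [FIFO — oldest first]: 181 @ $16 + 101 @ $15 = $4,411
Total COGS = $2,480 + $4,411 = $6,891
Ending inventory: 241 @ $15 = $3,615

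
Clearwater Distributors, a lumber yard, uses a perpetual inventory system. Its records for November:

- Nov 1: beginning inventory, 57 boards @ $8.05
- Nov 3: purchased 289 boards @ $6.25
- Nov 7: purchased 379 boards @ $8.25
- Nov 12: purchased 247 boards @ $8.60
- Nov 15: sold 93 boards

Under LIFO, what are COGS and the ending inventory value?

Nov 15, 93 sold [LIFO — newest first]: 93 @ $8.60 = $799.80
Ending inventory: 57 @ $8.05 + 289 @ $6.25 + 379 @ $8.25 + 154 @ $8.60 = $6,716.25
Check: goods available $7,516.05 = COGS $799.80 + ending $6,716.25

COGS = $799.80; ending inventory = $6,716.25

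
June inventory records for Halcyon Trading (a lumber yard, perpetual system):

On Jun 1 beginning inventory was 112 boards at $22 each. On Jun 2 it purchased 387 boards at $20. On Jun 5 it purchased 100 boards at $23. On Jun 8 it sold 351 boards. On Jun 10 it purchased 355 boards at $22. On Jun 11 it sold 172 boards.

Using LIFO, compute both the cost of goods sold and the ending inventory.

COGS = $11,104; ending inventory = $9,210

Jun 8, 351 sold [LIFO — newest first]: 100 @ $23 + 251 @ $20 = $7,320
Jun 11, 172 sold [LIFO — newest first]: 172 @ $22 = $3,784
Total COGS = $7,320 + $3,784 = $11,104
Ending inventory: 112 @ $22 + 136 @ $20 + 183 @ $22 = $9,210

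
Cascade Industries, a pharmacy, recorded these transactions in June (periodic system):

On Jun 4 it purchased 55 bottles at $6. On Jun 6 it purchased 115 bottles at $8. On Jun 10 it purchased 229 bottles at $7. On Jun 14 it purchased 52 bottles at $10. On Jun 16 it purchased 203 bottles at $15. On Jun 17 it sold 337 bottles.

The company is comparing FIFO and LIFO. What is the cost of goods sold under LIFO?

FIFO COGS: 55 @ $6 + 115 @ $8 + 167 @ $7 = $2,419
LIFO COGS: 203 @ $15 + 52 @ $10 + 82 @ $7 = $4,139

COGS = $4,139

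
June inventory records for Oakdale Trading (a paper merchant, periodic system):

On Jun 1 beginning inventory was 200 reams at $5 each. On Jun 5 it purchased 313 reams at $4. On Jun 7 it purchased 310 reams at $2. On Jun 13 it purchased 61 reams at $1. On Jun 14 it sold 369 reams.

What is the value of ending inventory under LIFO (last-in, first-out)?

Ending inventory = $2,256

Jun 14, 369 sold [LIFO — newest first]: 61 @ $1 + 308 @ $2 = $677
Ending inventory: 200 @ $5 + 313 @ $4 + 2 @ $2 = $2,256
Check: goods available $2,933 = COGS $677 + ending $2,256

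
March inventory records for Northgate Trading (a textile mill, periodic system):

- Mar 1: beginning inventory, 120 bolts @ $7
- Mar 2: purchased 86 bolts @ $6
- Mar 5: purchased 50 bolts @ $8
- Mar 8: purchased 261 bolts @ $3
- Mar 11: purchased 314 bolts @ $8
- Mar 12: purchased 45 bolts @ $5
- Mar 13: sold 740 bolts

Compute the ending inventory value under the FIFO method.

Ending inventory = $953

Mar 13, 740 sold [FIFO — oldest first]: 120 @ $7 + 86 @ $6 + 50 @ $8 + 261 @ $3 + 223 @ $8 = $4,323
Ending inventory: 91 @ $8 + 45 @ $5 = $953
Check: goods available $5,276 = COGS $4,323 + ending $953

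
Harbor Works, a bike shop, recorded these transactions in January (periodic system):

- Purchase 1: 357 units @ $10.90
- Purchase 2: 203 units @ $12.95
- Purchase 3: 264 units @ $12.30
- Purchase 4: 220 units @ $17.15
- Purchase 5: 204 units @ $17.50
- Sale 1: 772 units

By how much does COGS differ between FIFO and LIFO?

$2,550.25

FIFO COGS: 357 @ $10.90 + 203 @ $12.95 + 212 @ $12.30 = $9,127.75
LIFO COGS: 204 @ $17.50 + 220 @ $17.15 + 264 @ $12.30 + 84 @ $12.95 = $11,678.00
Difference = |$9,127.75 − $11,678.00| = $2,550.25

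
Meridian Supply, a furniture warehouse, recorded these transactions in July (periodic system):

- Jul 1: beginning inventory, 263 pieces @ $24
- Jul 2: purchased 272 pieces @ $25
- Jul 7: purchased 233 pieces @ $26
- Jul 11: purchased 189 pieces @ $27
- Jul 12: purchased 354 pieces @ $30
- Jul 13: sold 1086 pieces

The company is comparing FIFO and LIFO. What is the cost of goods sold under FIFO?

FIFO COGS: 263 @ $24 + 272 @ $25 + 233 @ $26 + 189 @ $27 + 129 @ $30 = $28,143
LIFO COGS: 354 @ $30 + 189 @ $27 + 233 @ $26 + 272 @ $25 + 38 @ $24 = $29,493

COGS = $28,143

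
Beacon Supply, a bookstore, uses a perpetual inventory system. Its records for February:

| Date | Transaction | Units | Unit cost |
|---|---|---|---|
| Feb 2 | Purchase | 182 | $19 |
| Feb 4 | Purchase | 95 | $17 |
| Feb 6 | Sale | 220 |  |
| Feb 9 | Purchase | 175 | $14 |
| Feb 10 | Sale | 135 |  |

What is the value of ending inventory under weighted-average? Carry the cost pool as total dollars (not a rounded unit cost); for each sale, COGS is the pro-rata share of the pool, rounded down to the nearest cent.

After Feb 2: 182 on hand, pool $3,458.00 (≈ $19.0000 each)
After Feb 4: 277 on hand, pool $5,073.00 (≈ $18.3141 each)
Feb 6, sell 220: 220/277 × $5,073.00 → $4,029.09
After Feb 9: 232 on hand, pool $3,493.91 (≈ $15.0600 each)
Feb 10, sell 135: 135/232 × $3,493.91 → $2,033.09
Total COGS = $4,029.09 + $2,033.09 = $6,062.18
Ending inventory (cost pool remaining) = $1,460.82
Check: goods available $7,523.00 = COGS $6,062.18 + ending $1,460.82

Ending inventory = $1,460.82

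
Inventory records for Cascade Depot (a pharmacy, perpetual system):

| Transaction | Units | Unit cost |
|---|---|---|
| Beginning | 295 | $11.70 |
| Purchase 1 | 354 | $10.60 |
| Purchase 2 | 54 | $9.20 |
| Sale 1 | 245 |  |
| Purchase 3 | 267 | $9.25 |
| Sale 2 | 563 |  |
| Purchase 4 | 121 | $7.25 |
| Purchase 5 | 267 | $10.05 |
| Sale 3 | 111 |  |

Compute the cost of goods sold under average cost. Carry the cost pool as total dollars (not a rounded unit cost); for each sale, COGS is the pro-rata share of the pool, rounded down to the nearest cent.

COGS = $9,553.76

After Beginning: 295 on hand, pool $3,451.50 (≈ $11.7000 each)
After Purchase 1: 649 on hand, pool $7,203.90 (≈ $11.1000 each)
After Purchase 2: 703 on hand, pool $7,700.70 (≈ $10.9541 each)
Sale 1, sell 245: 245/703 × $7,700.70 → $2,683.74
After Purchase 3: 725 on hand, pool $7,486.71 (≈ $10.3265 each)
Sale 2, sell 563: 563/725 × $7,486.71 → $5,813.81
After Purchase 4: 283 on hand, pool $2,550.15 (≈ $9.0111 each)
After Purchase 5: 550 on hand, pool $5,233.50 (≈ $9.5155 each)
Sale 3, sell 111: 111/550 × $5,233.50 → $1,056.21
Total COGS = $2,683.74 + $5,813.81 + $1,056.21 = $9,553.76
Ending inventory (cost pool remaining) = $4,177.29
Check: goods available $13,731.05 = COGS $9,553.76 + ending $4,177.29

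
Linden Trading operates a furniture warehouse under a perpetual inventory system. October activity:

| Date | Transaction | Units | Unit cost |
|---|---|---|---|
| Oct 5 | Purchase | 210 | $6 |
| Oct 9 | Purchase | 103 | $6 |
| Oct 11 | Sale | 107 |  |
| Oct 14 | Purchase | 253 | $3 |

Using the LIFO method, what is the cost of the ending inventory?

Ending inventory = $1,995

Oct 11, 107 sold [LIFO — newest first]: 103 @ $6 + 4 @ $6 = $642
Ending inventory: 206 @ $6 + 253 @ $3 = $1,995
Check: goods available $2,637 = COGS $642 + ending $1,995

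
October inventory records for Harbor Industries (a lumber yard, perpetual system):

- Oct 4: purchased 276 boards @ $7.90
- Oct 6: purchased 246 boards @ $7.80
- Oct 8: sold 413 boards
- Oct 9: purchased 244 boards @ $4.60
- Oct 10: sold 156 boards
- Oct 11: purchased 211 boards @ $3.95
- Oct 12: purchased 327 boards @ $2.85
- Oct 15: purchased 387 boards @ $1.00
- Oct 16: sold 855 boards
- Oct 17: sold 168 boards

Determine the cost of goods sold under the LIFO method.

COGS = $6,591.90

Oct 8, 413 sold [LIFO — newest first]: 246 @ $7.80 + 167 @ $7.90 = $3,238.10
Oct 10, 156 sold [LIFO — newest first]: 156 @ $4.60 = $717.60
Oct 16, 855 sold [LIFO — newest first]: 387 @ $1.00 + 327 @ $2.85 + 141 @ $3.95 = $1,875.90
Oct 17, 168 sold [LIFO — newest first]: 70 @ $3.95 + 88 @ $4.60 + 10 @ $7.90 = $760.30
Total COGS = $3,238.10 + $717.60 + $1,875.90 + $760.30 = $6,591.90
Ending inventory: 99 @ $7.90 = $782.10
Check: goods available $7,374.00 = COGS $6,591.90 + ending $782.10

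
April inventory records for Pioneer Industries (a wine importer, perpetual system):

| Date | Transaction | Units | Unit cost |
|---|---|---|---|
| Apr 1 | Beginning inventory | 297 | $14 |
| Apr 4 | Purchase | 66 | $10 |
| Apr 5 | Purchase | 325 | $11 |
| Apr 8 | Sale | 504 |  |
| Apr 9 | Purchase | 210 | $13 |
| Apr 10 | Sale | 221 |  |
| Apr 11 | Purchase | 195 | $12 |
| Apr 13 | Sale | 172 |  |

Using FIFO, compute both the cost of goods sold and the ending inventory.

Apr 8, 504 sold [FIFO — oldest first]: 297 @ $14 + 66 @ $10 + 141 @ $11 = $6,369
Apr 10, 221 sold [FIFO — oldest first]: 184 @ $11 + 37 @ $13 = $2,505
Apr 13, 172 sold [FIFO — oldest first]: 172 @ $13 = $2,236
Total COGS = $6,369 + $2,505 + $2,236 = $11,110
Ending inventory: 1 @ $13 + 195 @ $12 = $2,353

COGS = $11,110; ending inventory = $2,353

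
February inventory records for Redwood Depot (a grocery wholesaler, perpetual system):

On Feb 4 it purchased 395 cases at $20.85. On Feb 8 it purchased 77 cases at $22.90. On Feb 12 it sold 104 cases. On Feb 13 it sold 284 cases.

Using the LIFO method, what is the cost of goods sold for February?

Feb 12, 104 sold [LIFO — newest first]: 77 @ $22.90 + 27 @ $20.85 = $2,326.25
Feb 13, 284 sold [LIFO — newest first]: 284 @ $20.85 = $5,921.40
Total COGS = $2,326.25 + $5,921.40 = $8,247.65
Ending inventory: 84 @ $20.85 = $1,751.40

COGS = $8,247.65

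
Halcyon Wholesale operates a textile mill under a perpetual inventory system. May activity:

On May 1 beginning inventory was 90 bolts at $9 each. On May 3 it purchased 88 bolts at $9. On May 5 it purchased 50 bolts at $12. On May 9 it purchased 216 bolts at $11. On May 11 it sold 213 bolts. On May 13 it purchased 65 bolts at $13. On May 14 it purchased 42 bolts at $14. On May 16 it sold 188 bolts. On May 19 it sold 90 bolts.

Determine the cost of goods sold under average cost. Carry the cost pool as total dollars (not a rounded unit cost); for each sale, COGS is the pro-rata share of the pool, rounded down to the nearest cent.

COGS = $5,333.81

After May 1: 90 on hand, pool $810.00 (≈ $9.0000 each)
After May 3: 178 on hand, pool $1,602.00 (≈ $9.0000 each)
After May 5: 228 on hand, pool $2,202.00 (≈ $9.6579 each)
After May 9: 444 on hand, pool $4,578.00 (≈ $10.3108 each)
May 11, sell 213: 213/444 × $4,578.00 → $2,196.20
After May 13: 296 on hand, pool $3,226.80 (≈ $10.9014 each)
After May 14: 338 on hand, pool $3,814.80 (≈ $11.2864 each)
May 16, sell 188: 188/338 × $3,814.80 → $2,121.84
May 19, sell 90: 90/150 × $1,692.96 → $1,015.77
Total COGS = $2,196.20 + $2,121.84 + $1,015.77 = $5,333.81
Ending inventory (cost pool remaining) = $677.19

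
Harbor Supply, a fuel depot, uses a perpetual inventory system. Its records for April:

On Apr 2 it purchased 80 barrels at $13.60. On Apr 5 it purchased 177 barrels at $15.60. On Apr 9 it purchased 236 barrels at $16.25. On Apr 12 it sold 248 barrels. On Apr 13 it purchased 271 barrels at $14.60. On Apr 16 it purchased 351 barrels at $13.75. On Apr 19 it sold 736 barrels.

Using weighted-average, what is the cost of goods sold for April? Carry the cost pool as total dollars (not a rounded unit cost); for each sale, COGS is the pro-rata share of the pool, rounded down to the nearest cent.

COGS = $14,563.00

After Apr 2: 80 on hand, pool $1,088.00 (≈ $13.6000 each)
After Apr 5: 257 on hand, pool $3,849.20 (≈ $14.9774 each)
After Apr 9: 493 on hand, pool $7,684.20 (≈ $15.5866 each)
Apr 12, sell 248: 248/493 × $7,684.20 → $3,865.47
After Apr 13: 516 on hand, pool $7,775.33 (≈ $15.0685 each)
After Apr 16: 867 on hand, pool $12,601.58 (≈ $14.5347 each)
Apr 19, sell 736: 736/867 × $12,601.58 → $10,697.53
Total COGS = $3,865.47 + $10,697.53 = $14,563.00
Ending inventory (cost pool remaining) = $1,904.05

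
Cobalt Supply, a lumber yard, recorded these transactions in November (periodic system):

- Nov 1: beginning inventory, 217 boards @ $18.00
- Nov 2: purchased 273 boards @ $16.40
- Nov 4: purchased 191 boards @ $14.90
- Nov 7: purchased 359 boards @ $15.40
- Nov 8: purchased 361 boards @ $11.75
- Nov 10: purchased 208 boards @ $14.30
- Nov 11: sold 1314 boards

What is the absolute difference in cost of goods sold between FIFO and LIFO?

FIFO COGS: 217 @ $18.00 + 273 @ $16.40 + 191 @ $14.90 + 359 @ $15.40 + 274 @ $11.75 = $19,977.20
LIFO COGS: 208 @ $14.30 + 361 @ $11.75 + 359 @ $15.40 + 191 @ $14.90 + 195 @ $16.40 = $18,788.65
Difference = |$19,977.20 − $18,788.65| = $1,188.55

$1,188.55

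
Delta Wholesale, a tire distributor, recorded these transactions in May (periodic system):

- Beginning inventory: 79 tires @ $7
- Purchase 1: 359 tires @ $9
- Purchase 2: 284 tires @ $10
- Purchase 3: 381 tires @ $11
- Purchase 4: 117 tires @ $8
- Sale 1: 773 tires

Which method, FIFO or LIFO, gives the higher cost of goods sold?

FIFO COGS: 79 @ $7 + 359 @ $9 + 284 @ $10 + 51 @ $11 = $7,185
LIFO COGS: 117 @ $8 + 381 @ $11 + 275 @ $10 = $7,877

LIFO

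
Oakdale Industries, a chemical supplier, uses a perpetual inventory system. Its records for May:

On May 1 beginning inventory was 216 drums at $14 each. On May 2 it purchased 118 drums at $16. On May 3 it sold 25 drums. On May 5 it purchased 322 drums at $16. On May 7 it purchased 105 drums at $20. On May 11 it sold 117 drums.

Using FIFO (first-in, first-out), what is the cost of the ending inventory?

Ending inventory = $10,176

May 3, 25 sold [FIFO — oldest first]: 25 @ $14 = $350
May 11, 117 sold [FIFO — oldest first]: 117 @ $14 = $1,638
Total COGS = $350 + $1,638 = $1,988
Ending inventory: 74 @ $14 + 118 @ $16 + 322 @ $16 + 105 @ $20 = $10,176
Check: goods available $12,164 = COGS $1,988 + ending $10,176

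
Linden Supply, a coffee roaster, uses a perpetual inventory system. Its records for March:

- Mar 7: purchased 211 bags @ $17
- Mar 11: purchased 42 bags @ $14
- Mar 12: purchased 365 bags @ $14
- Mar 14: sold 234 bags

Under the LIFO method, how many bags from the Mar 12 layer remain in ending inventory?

131

Mar 14, 234 sold [LIFO — newest first]: 234 @ $14 = $3,276
Ending inventory: 211 @ $17 + 42 @ $14 + 131 @ $14 = $6,009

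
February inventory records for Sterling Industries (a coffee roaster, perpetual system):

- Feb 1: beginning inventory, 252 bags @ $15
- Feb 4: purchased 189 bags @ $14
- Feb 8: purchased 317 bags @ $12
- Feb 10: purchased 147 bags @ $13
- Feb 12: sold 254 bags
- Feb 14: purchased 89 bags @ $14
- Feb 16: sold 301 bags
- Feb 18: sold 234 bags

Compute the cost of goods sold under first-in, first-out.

COGS = $10,633

Feb 12, 254 sold [FIFO — oldest first]: 252 @ $15 + 2 @ $14 = $3,808
Feb 16, 301 sold [FIFO — oldest first]: 187 @ $14 + 114 @ $12 = $3,986
Feb 18, 234 sold [FIFO — oldest first]: 203 @ $12 + 31 @ $13 = $2,839
Total COGS = $3,808 + $3,986 + $2,839 = $10,633
Ending inventory: 116 @ $13 + 89 @ $14 = $2,754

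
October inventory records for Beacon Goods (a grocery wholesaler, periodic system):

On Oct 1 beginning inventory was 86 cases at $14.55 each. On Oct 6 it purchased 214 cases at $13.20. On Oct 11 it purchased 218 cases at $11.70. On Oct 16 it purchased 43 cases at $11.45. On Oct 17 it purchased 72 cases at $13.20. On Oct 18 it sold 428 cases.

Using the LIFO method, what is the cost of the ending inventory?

Ending inventory = $2,822.10

Oct 18, 428 sold [LIFO — newest first]: 72 @ $13.20 + 43 @ $11.45 + 218 @ $11.70 + 95 @ $13.20 = $5,247.35
Ending inventory: 86 @ $14.55 + 119 @ $13.20 = $2,822.10
Check: goods available $8,069.45 = COGS $5,247.35 + ending $2,822.10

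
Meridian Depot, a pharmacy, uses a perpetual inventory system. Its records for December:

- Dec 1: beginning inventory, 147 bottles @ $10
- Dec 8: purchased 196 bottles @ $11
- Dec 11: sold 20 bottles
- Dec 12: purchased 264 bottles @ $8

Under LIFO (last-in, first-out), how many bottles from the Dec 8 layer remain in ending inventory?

Dec 11, 20 sold [LIFO — newest first]: 20 @ $11 = $220
Ending inventory: 147 @ $10 + 176 @ $11 + 264 @ $8 = $5,518

176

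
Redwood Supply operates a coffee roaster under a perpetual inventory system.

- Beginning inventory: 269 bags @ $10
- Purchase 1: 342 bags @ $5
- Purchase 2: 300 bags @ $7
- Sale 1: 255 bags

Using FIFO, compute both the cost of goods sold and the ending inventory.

COGS = $2,550; ending inventory = $3,950

Sale 1 (255) [FIFO — oldest first]: 255 @ $10 = $2,550
Ending inventory: 14 @ $10 + 342 @ $5 + 300 @ $7 = $3,950
Check: goods available $6,500 = COGS $2,550 + ending $3,950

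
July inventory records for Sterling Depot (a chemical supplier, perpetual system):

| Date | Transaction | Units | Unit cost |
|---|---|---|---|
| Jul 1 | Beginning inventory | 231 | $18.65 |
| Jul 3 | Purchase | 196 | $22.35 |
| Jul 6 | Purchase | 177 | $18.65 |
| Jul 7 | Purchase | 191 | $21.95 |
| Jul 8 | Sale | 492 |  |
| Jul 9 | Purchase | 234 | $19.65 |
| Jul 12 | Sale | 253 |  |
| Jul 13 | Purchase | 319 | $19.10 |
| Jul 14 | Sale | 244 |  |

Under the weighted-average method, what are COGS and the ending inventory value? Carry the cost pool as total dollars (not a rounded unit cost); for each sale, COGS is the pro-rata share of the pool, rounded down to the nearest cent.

COGS = $19,856.08; ending inventory = $7,017.17

After Jul 1: 231 on hand, pool $4,308.15 (≈ $18.6500 each)
After Jul 3: 427 on hand, pool $8,688.75 (≈ $20.3484 each)
After Jul 6: 604 on hand, pool $11,989.80 (≈ $19.8507 each)
After Jul 7: 795 on hand, pool $16,182.25 (≈ $20.3550 each)
Jul 8, sell 492: 492/795 × $16,182.25 → $10,014.67
After Jul 9: 537 on hand, pool $10,765.68 (≈ $20.0478 each)
Jul 12, sell 253: 253/537 × $10,765.68 → $5,072.09
After Jul 13: 603 on hand, pool $11,786.49 (≈ $19.5464 each)
Jul 14, sell 244: 244/603 × $11,786.49 → $4,769.32
Total COGS = $10,014.67 + $5,072.09 + $4,769.32 = $19,856.08
Ending inventory (cost pool remaining) = $7,017.17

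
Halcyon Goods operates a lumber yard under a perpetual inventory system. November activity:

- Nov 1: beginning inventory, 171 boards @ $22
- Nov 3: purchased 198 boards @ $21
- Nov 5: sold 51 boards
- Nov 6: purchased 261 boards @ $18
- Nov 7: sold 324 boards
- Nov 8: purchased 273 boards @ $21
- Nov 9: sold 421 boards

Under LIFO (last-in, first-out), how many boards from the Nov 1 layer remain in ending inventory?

107

Nov 5, 51 sold [LIFO — newest first]: 51 @ $21 = $1,071
Nov 7, 324 sold [LIFO — newest first]: 261 @ $18 + 63 @ $21 = $6,021
Nov 9, 421 sold [LIFO — newest first]: 273 @ $21 + 84 @ $21 + 64 @ $22 = $8,905
Total COGS = $1,071 + $6,021 + $8,905 = $15,997
Ending inventory: 107 @ $22 = $2,354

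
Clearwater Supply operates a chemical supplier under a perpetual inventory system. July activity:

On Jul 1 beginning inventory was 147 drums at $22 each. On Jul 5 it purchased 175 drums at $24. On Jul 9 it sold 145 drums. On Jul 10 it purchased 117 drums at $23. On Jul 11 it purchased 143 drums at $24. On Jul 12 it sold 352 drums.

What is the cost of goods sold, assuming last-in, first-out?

Jul 9, 145 sold [LIFO — newest first]: 145 @ $24 = $3,480
Jul 12, 352 sold [LIFO — newest first]: 143 @ $24 + 117 @ $23 + 30 @ $24 + 62 @ $22 = $8,207
Total COGS = $3,480 + $8,207 = $11,687
Ending inventory: 85 @ $22 = $1,870
Check: goods available $13,557 = COGS $11,687 + ending $1,870

COGS = $11,687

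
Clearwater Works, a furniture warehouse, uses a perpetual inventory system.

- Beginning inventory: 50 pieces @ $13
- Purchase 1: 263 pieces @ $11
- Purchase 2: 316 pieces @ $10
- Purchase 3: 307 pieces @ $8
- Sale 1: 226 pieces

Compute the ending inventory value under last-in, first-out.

Sale 1 (226) [LIFO — newest first]: 226 @ $8 = $1,808
Ending inventory: 50 @ $13 + 263 @ $11 + 316 @ $10 + 81 @ $8 = $7,351

Ending inventory = $7,351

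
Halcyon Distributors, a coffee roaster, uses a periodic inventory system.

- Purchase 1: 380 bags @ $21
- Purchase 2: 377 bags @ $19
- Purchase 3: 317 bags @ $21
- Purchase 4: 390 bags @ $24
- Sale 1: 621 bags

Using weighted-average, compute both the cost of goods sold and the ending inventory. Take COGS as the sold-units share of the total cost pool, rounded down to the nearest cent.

Sale 1, sell 621: 621/1464 × $31,160.00 → $13,217.45
Ending inventory (cost pool remaining) = $17,942.55
Check: goods available $31,160.00 = COGS $13,217.45 + ending $17,942.55

COGS = $13,217.45; ending inventory = $17,942.55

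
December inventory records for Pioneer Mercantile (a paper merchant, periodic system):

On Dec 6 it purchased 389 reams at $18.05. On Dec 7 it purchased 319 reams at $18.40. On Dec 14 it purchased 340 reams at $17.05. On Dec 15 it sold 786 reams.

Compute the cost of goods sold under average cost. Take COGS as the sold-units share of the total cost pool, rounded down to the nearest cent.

COGS = $14,016.03

Dec 15, sell 786: 786/1048 × $18,688.05 → $14,016.03
Ending inventory (cost pool remaining) = $4,672.02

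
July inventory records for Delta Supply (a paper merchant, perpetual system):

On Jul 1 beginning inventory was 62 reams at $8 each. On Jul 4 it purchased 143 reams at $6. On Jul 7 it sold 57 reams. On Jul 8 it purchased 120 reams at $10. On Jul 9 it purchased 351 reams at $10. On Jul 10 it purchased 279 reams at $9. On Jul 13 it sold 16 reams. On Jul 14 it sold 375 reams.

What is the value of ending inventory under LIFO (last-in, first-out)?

Ending inventory = $4,602

Jul 7, 57 sold [LIFO — newest first]: 57 @ $6 = $342
Jul 13, 16 sold [LIFO — newest first]: 16 @ $9 = $144
Jul 14, 375 sold [LIFO — newest first]: 263 @ $9 + 112 @ $10 = $3,487
Total COGS = $342 + $144 + $3,487 = $3,973
Ending inventory: 62 @ $8 + 86 @ $6 + 120 @ $10 + 239 @ $10 = $4,602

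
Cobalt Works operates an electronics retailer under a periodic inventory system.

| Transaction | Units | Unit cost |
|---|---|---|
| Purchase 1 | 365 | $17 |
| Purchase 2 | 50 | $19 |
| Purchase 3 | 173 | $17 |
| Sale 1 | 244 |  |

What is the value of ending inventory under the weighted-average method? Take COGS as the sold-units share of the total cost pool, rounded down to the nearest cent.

Ending inventory = $5,906.51

Sale 1, sell 244: 244/588 × $10,096.00 → $4,189.49
Ending inventory (cost pool remaining) = $5,906.51
Check: goods available $10,096.00 = COGS $4,189.49 + ending $5,906.51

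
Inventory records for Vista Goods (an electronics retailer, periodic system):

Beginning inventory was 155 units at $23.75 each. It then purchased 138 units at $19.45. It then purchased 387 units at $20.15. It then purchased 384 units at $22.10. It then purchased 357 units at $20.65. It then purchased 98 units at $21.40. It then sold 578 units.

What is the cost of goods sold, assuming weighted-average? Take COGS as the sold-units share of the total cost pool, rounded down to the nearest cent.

COGS = $12,221.73

Sale 1, sell 578: 578/1519 × $32,119.05 → $12,221.73
Ending inventory (cost pool remaining) = $19,897.32
Check: goods available $32,119.05 = COGS $12,221.73 + ending $19,897.32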